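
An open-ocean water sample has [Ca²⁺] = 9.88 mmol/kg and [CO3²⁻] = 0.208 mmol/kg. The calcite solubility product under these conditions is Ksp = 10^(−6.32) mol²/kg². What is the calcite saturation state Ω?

Ω = 4.29

Ksp = 10^(−6.32) = 4.786×10^-7
Ω = [Ca²⁺][CO3²⁻]/Ksp = (9.88×10^-3)(0.208×10^-3) / 4.786×10^-7 = 4.29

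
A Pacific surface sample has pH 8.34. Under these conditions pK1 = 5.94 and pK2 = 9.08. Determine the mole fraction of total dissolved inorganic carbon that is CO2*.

α₀ = 0.00336

α₀ = 1 / (1 + K1/[H⁺] + K1K2/[H⁺]²) = 1 / (1 + 10^+2.40 + 10^+1.66)
   = 1 / (1 + 251.19 + 45.709) = 1/297.90 = 0.003357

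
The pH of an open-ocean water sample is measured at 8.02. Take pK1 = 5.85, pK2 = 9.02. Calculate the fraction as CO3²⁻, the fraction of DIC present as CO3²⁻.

α₂ = 0.0904

α₂ = 1 / (1 + [H⁺]/K2 + [H⁺]²/(K1K2)) = 1 / (1 + 10^+1.00 + 10^-1.17)
   = 1 / (1 + 10.000 + 0.067608) = 1/11.068 = 0.09035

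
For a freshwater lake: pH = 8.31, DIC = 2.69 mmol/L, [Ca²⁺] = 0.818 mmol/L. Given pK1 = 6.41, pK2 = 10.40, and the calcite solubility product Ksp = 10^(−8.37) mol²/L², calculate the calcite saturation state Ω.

α₂ = 1 / (1 + [H⁺]/K2 + [H⁺]²/(K1K2)) = 1 / (1 + 10^+2.09 + 10^+0.19)
   = 1 / (1 + 123.03 + 1.5488) = 1/125.58 = 0.007963
[CO3²⁻] = α₂ × DIC = 0.007963 × 2.69 = 0.02142 mmol/L
Ksp = 10^(−8.37) = 4.266×10^-9
Ω = [Ca²⁺][CO3²⁻]/Ksp = (0.818×10^-3)(2.142×10^-5) / 4.266×10^-9 = 4.11

Ω = 4.11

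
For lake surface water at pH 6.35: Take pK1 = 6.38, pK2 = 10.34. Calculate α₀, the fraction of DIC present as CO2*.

α₀ = 0.517

α₀ = 1 / (1 + K1/[H⁺] + K1K2/[H⁺]²) = 1 / (1 + 10^-0.03 + 10^-4.02)
   = 1 / (1 + 0.93325 + 9.5499×10^-5) = 1/1.9333 = 0.5172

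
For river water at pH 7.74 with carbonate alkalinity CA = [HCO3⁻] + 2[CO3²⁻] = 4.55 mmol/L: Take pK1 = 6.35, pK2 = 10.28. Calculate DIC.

DIC = 4.72 mmol/L

CA = [HCO3⁻] + 2[CO3²⁻] = (α₁ + 2α₂)·DIC
At pH 7.74: [H⁺]/K1 = 10^-1.39 = 0.040738, K2/[H⁺] = 10^-2.54 = 0.0028840
α₁ = 1/(1 + 0.040738 + 0.0028840) = 1/1.0436 = 0.9582; α₂ = α₁·K2/[H⁺] = 0.002763
α₁ + 2α₂ = 0.9637
DIC = CA / (α₁ + 2α₂) = 4.55 / 0.9637 = 4.72 mmol/L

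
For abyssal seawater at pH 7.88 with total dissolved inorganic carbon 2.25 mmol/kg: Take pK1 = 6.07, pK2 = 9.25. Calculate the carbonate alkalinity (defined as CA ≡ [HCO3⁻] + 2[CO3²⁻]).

CA = 2.31 mmol/kg

CA = [HCO3⁻] + 2[CO3²⁻] = (α₁ + 2α₂)·DIC
At pH 7.88: [H⁺]/K1 = 10^-1.81 = 0.015488, K2/[H⁺] = 10^-1.37 = 0.042658
α₁ = 1/(1 + 0.015488 + 0.042658) = 1/1.0581 = 0.9450; α₂ = α₁·K2/[H⁺] = 0.04031
α₁ + 2α₂ = 1.0257
CA = 1.0257 × 2.25 = 2.31 mmol/kg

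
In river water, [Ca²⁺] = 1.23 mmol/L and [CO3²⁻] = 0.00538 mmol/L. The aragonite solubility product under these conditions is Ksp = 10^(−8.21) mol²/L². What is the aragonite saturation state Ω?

Ksp = 10^(−8.21) = 6.166×10^-9
Ω = [Ca²⁺][CO3²⁻]/Ksp = (1.23×10^-3)(0.00538×10^-3) / 6.166×10^-9 = 1.07

Ω = 1.07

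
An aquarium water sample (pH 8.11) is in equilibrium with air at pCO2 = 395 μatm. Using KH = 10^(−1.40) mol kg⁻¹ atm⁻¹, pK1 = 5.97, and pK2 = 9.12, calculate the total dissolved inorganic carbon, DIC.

[CO2*] = KH · pCO2 = 10^(−1.40) × 395×10^-6 = 1.573×10^-5 mol/kg
α₀ = 1/(1 + K1/[H⁺] + K1K2/[H⁺]²) = 1/(1 + 10^+2.14 + 10^+1.13) = 0.006556
DIC = [CO2*]/α₀ = 1.573×10^-5 / 0.006556 = 2.40 mmol/kg

DIC = 2.40 mmol/kg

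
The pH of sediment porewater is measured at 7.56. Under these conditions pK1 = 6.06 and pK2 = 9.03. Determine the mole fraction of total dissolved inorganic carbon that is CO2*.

α₀ = 0.0297

α₀ = 1 / (1 + K1/[H⁺] + K1K2/[H⁺]²) = 1 / (1 + 10^+1.50 + 10^+0.03)
   = 1 / (1 + 31.623 + 1.0715) = 1/33.694 = 0.02968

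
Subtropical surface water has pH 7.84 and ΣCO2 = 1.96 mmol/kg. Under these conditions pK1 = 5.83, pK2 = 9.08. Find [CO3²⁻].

[CO3²⁻] = 0.106 mmol/kg

α₂ = 1 / (1 + [H⁺]/K2 + [H⁺]²/(K1K2)) = 1 / (1 + 10^+1.24 + 10^-0.77)
   = 1 / (1 + 17.378 + 0.16982) = 1/18.548 = 0.05391
[CO3²⁻] = α₂ × DIC = 0.05391 × 1.96 = 0.106 mmol/kg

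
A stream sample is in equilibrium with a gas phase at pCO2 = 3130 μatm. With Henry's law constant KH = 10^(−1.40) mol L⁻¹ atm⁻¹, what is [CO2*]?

KH = 10^(−1.40) = 3.981×10^-2 mol L⁻¹ atm⁻¹
[CO2*] = KH · pCO2 = 3.981×10^-2 × 3130×10^-6 atm = 1.25×10^-4 mol/L

[CO2*] = 125 μmol/L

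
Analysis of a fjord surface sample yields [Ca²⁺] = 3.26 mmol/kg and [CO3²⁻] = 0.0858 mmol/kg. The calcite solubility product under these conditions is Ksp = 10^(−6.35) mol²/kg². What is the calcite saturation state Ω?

Ksp = 10^(−6.35) = 4.467×10^-7
Ω = [Ca²⁺][CO3²⁻]/Ksp = (3.26×10^-3)(0.0858×10^-3) / 4.467×10^-7 = 0.626

Ω = 0.626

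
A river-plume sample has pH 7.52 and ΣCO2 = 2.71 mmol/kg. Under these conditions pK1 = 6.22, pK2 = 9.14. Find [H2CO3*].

α₀ = 1 / (1 + K1/[H⁺] + K1K2/[H⁺]²) = 1 / (1 + 10^+1.30 + 10^-0.32)
   = 1 / (1 + 19.953 + 0.47863) = 1/21.431 = 0.04666
[CO2*] = α₀ × DIC = 0.04666 × 2.71 = 0.126 mmol/kg

[CO2*] = 0.126 mmol/kg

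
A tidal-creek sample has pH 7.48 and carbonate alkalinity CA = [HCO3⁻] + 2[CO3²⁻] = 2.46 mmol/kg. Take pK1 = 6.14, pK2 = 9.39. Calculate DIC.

CA = [HCO3⁻] + 2[CO3²⁻] = (α₁ + 2α₂)·DIC
At pH 7.48: [H⁺]/K1 = 10^-1.34 = 0.045709, K2/[H⁺] = 10^-1.91 = 0.012303
α₁ = 1/(1 + 0.045709 + 0.012303) = 1/1.0580 = 0.9452; α₂ = α₁·K2/[H⁺] = 0.01163
α₁ + 2α₂ = 0.9684
DIC = CA / (α₁ + 2α₂) = 2.46 / 0.9684 = 2.54 mmol/kg

DIC = 2.54 mmol/kg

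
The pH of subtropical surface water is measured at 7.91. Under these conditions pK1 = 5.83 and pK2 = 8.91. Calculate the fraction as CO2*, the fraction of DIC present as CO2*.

α₀ = 1 / (1 + K1/[H⁺] + K1K2/[H⁺]²) = 1 / (1 + 10^+2.08 + 10^+1.08)
   = 1 / (1 + 120.23 + 12.023) = 1/133.25 = 0.007505

α₀ = 0.00750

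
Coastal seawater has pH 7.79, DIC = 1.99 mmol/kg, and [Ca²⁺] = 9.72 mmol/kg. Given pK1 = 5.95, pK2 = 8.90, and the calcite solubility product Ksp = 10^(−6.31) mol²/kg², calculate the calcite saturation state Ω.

α₂ = 1 / (1 + [H⁺]/K2 + [H⁺]²/(K1K2)) = 1 / (1 + 10^+1.11 + 10^-0.73)
   = 1 / (1 + 12.882 + 0.18621) = 1/14.069 = 0.07108
[CO3²⁻] = α₂ × DIC = 0.07108 × 1.99 = 0.1414 mmol/kg
Ksp = 10^(−6.31) = 4.898×10^-7
Ω = [Ca²⁺][CO3²⁻]/Ksp = (9.72×10^-3)(1.414×10^-4) / 4.898×10^-7 = 2.81

Ω = 2.81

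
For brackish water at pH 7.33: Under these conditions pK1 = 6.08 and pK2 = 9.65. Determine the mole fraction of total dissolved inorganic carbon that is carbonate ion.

α₂ = 1 / (1 + [H⁺]/K2 + [H⁺]²/(K1K2)) = 1 / (1 + 10^+2.32 + 10^+1.07)
   = 1 / (1 + 208.93 + 11.749) = 1/221.68 = 0.004511

α₂ = 0.00451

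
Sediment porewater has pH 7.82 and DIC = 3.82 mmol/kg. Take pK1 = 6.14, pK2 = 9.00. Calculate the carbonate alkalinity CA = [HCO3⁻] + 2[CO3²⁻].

CA = 3.98 mmol/kg

CA = [HCO3⁻] + 2[CO3²⁻] = (α₁ + 2α₂)·DIC
At pH 7.82: [H⁺]/K1 = 10^-1.68 = 0.020893, K2/[H⁺] = 10^-1.18 = 0.066069
α₁ = 1/(1 + 0.020893 + 0.066069) = 1/1.0870 = 0.9200; α₂ = α₁·K2/[H⁺] = 0.06078
α₁ + 2α₂ = 1.0416
CA = 1.0416 × 3.82 = 3.98 mmol/kg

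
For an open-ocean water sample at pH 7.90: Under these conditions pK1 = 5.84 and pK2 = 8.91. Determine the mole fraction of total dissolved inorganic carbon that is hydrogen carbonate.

α₁ = 1 / (1 + [H⁺]/K1 + K2/[H⁺]) = 1 / (1 + 10^-2.06 + 10^-1.01)
   = 1 / (1 + 0.0087096 + 0.097724) = 1/1.1064 = 0.9038

α₁ = 0.904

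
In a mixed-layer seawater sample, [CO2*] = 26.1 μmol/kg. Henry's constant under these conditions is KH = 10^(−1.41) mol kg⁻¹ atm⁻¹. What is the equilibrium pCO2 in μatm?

pCO2 = 671 μatm

KH = 10^(−1.41) = 3.890×10^-2 mol kg⁻¹ atm⁻¹
pCO2 = [CO2*]/KH = 26.1×10^-6 / 3.890×10^-2 = 6.71×10^-4 atm = 671 μatm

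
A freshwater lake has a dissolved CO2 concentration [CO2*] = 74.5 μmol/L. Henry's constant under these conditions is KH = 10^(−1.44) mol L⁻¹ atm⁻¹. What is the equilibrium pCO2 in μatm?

pCO2 = 2050 μatm

KH = 10^(−1.44) = 3.631×10^-2 mol L⁻¹ atm⁻¹
pCO2 = [CO2*]/KH = 74.5×10^-6 / 3.631×10^-2 = 2.05×10^-3 atm = 2050 μatm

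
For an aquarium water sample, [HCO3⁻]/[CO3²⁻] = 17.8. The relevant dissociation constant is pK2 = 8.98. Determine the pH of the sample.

pH = 7.73

From K2 = [H⁺][CO3²⁻]/[HCO3⁻]:  pH = pK2 − log₁₀([HCO3⁻]/[CO3²⁻])
log₁₀(17.8) = +1.250
pH = 8.98 − (+1.250) = 7.73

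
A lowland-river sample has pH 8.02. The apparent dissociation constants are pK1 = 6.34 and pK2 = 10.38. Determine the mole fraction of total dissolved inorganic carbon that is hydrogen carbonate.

α₁ = 0.975

α₁ = 1 / (1 + [H⁺]/K1 + K2/[H⁺]) = 1 / (1 + 10^-1.68 + 10^-2.36)
   = 1 / (1 + 0.020893 + 0.0043652) = 1/1.0253 = 0.9754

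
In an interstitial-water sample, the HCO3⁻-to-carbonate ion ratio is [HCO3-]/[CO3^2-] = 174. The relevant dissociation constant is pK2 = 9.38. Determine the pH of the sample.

From K2 = [H⁺][CO3^2-]/[HCO3-]:  pH = pK2 − log₁₀([HCO3-]/[CO3^2-])
log₁₀(174) = +2.241
pH = 9.38 − (+2.241) = 7.14

pH = 7.14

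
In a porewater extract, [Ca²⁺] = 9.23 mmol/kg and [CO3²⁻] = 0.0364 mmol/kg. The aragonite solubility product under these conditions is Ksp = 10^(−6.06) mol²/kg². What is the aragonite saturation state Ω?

Ksp = 10^(−6.06) = 8.710×10^-7
Ω = [Ca²⁺][CO3²⁻]/Ksp = (9.23×10^-3)(0.0364×10^-3) / 8.710×10^-7 = 0.386

Ω = 0.386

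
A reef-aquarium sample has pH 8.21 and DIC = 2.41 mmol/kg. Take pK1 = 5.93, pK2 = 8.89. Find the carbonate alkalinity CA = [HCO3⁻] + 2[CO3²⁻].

CA = 2.81 mmol/kg

CA = [HCO3⁻] + 2[CO3²⁻] = (α₁ + 2α₂)·DIC
At pH 8.21: [H⁺]/K1 = 10^-2.28 = 0.0052481, K2/[H⁺] = 10^-0.68 = 0.20893
α₁ = 1/(1 + 0.0052481 + 0.20893) = 1/1.2142 = 0.8236; α₂ = α₁·K2/[H⁺] = 0.1721
α₁ + 2α₂ = 1.1678
CA = 1.1678 × 2.41 = 2.81 mmol/kg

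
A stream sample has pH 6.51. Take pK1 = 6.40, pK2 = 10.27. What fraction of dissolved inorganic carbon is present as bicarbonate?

α₁ = 1 / (1 + [H⁺]/K1 + K2/[H⁺]) = 1 / (1 + 10^-0.11 + 10^-3.76)
   = 1 / (1 + 0.77625 + 0.00017378) = 1/1.7764 = 0.5629

α₁ = 0.563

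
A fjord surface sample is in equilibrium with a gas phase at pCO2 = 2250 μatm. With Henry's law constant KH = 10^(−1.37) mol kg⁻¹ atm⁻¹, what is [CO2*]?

[CO2*] = 96.0 μmol/kg

KH = 10^(−1.37) = 4.266×10^-2 mol kg⁻¹ atm⁻¹
[CO2*] = KH · pCO2 = 4.266×10^-2 × 2250×10^-6 atm = 9.60×10^-5 mol/kg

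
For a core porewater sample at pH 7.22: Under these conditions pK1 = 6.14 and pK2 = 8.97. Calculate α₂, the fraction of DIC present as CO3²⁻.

α₂ = 0.0162

α₂ = 1 / (1 + [H⁺]/K2 + [H⁺]²/(K1K2)) = 1 / (1 + 10^+1.75 + 10^+0.67)
   = 1 / (1 + 56.234 + 4.6774) = 1/61.911 = 0.01615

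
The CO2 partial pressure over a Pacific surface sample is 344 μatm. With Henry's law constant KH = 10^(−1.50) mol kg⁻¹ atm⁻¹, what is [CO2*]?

KH = 10^(−1.50) = 3.162×10^-2 mol kg⁻¹ atm⁻¹
[CO2*] = KH · pCO2 = 3.162×10^-2 × 344×10^-6 atm = 1.09×10^-5 mol/kg

[CO2*] = 10.9 μmol/kg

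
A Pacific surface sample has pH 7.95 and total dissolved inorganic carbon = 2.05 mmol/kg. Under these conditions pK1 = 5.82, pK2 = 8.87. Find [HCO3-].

[HCO3⁻] = 1.82 mmol/kg

α₁ = 1 / (1 + [H⁺]/K1 + K2/[H⁺]) = 1 / (1 + 10^-2.13 + 10^-0.92)
   = 1 / (1 + 0.0074131 + 0.12023) = 1/1.1276 = 0.8868
[HCO3⁻] = α₁ × DIC = 0.8868 × 2.05 = 1.82 mmol/kg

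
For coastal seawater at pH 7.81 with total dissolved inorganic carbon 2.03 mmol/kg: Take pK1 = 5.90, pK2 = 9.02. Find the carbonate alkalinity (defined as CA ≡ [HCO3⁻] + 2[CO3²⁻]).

CA = 2.12 mmol/kg

CA = [HCO3⁻] + 2[CO3²⁻] = (α₁ + 2α₂)·DIC
At pH 7.81: [H⁺]/K1 = 10^-1.91 = 0.012303, K2/[H⁺] = 10^-1.21 = 0.061660
α₁ = 1/(1 + 0.012303 + 0.061660) = 1/1.0740 = 0.9311; α₂ = α₁·K2/[H⁺] = 0.05741
α₁ + 2α₂ = 1.0460
CA = 1.0460 × 2.03 = 2.12 mmol/kg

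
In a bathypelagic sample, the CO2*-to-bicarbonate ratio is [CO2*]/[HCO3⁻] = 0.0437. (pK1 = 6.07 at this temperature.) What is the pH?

From K1 = [H⁺][HCO3⁻]/[CO2*]:  pH = pK1 − log₁₀([CO2*]/[HCO3⁻])
log₁₀(0.0437) = -1.360
pH = 6.07 − (-1.360) = 7.43

pH = 7.43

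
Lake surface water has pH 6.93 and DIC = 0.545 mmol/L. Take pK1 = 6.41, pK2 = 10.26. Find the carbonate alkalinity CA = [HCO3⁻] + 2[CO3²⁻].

CA = 0.419 mmol/L

CA = [HCO3⁻] + 2[CO3²⁻] = (α₁ + 2α₂)·DIC
At pH 6.93: [H⁺]/K1 = 10^-0.52 = 0.30200, K2/[H⁺] = 10^-3.33 = 0.00046774
α₁ = 1/(1 + 0.30200 + 0.00046774) = 1/1.3025 = 0.7678; α₂ = α₁·K2/[H⁺] = 0.0003591
α₁ + 2α₂ = 0.7685
CA = 0.7685 × 0.545 = 0.419 mmol/L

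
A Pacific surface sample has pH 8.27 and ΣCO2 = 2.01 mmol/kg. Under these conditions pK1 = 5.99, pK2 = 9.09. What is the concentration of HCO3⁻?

α₁ = 1 / (1 + [H⁺]/K1 + K2/[H⁺]) = 1 / (1 + 10^-2.28 + 10^-0.82)
   = 1 / (1 + 0.0052481 + 0.15136) = 1/1.1566 = 0.8646
[HCO3⁻] = α₁ × DIC = 0.8646 × 2.01 = 1.74 mmol/kg

[HCO3⁻] = 1.74 mmol/kg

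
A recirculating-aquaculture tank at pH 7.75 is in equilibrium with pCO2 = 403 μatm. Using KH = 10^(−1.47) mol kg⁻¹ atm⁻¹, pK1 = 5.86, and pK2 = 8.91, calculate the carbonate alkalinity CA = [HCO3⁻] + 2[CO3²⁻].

[CO2*] = KH · pCO2 = 10^(−1.47) × 403×10^-6 = 1.366×10^-5 mol/kg
α₀ = 1/(1 + K1/[H⁺] + K1K2/[H⁺]²) = 1/(1 + 10^+1.89 + 10^+0.73) = 0.01191
DIC = [CO2*]/α₀ = 1.366×10^-5 / 0.01191 = 1.147 mmol/kg
CA = (α₁ + 2α₂)·DIC = (0.9242 + 2×0.06394) × 1.147 = 1.21 mmol/kg

CA = 1.21 mmol/kg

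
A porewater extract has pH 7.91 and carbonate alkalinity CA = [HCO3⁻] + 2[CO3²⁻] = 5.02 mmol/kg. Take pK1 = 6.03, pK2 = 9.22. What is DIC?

CA = [HCO3⁻] + 2[CO3²⁻] = (α₁ + 2α₂)·DIC
At pH 7.91: [H⁺]/K1 = 10^-1.88 = 0.013183, K2/[H⁺] = 10^-1.31 = 0.048978
α₁ = 1/(1 + 0.013183 + 0.048978) = 1/1.0622 = 0.9415; α₂ = α₁·K2/[H⁺] = 0.04611
α₁ + 2α₂ = 1.0337
DIC = CA / (α₁ + 2α₂) = 5.02 / 1.0337 = 4.86 mmol/kg

DIC = 4.86 mmol/kg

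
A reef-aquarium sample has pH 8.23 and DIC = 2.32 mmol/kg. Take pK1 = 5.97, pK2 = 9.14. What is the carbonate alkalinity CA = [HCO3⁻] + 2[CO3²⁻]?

CA = 2.56 mmol/kg

CA = [HCO3⁻] + 2[CO3²⁻] = (α₁ + 2α₂)·DIC
At pH 8.23: [H⁺]/K1 = 10^-2.26 = 0.0054954, K2/[H⁺] = 10^-0.91 = 0.12303
α₁ = 1/(1 + 0.0054954 + 0.12303) = 1/1.1285 = 0.8861; α₂ = α₁·K2/[H⁺] = 0.1090
α₁ + 2α₂ = 1.1041
CA = 1.1041 × 2.32 = 2.56 mmol/kg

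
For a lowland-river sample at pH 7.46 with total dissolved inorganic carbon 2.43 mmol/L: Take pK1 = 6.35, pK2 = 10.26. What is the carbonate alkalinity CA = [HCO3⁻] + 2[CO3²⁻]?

CA = [HCO3⁻] + 2[CO3²⁻] = (α₁ + 2α₂)·DIC
At pH 7.46: [H⁺]/K1 = 10^-1.11 = 0.077625, K2/[H⁺] = 10^-2.80 = 0.0015849
α₁ = 1/(1 + 0.077625 + 0.0015849) = 1/1.0792 = 0.9266; α₂ = α₁·K2/[H⁺] = 0.001469
α₁ + 2α₂ = 0.9295
CA = 0.9295 × 2.43 = 2.26 mmol/L

CA = 2.26 mmol/L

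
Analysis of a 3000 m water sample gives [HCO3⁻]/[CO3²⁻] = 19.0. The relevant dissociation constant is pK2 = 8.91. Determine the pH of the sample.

pH = 7.63

From K2 = [H⁺][CO3²⁻]/[HCO3⁻]:  pH = pK2 − log₁₀([HCO3⁻]/[CO3²⁻])
log₁₀(19.0) = +1.279
pH = 8.91 − (+1.279) = 7.63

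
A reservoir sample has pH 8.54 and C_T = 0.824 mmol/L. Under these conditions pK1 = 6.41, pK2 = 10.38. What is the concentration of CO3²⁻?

[CO3²⁻] = 11.7 μmol/L

α₂ = 1 / (1 + [H⁺]/K2 + [H⁺]²/(K1K2)) = 1 / (1 + 10^+1.84 + 10^-0.29)
   = 1 / (1 + 69.183 + 0.51286) = 1/70.696 = 0.01415
[CO3²⁻] = α₂ × DIC = 0.01415 × 0.824 = 0.0117 mmol/L = 11.7 μmol/L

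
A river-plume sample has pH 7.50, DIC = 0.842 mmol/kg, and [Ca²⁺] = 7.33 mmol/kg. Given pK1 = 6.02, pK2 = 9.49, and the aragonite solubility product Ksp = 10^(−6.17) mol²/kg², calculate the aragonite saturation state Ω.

α₂ = 1 / (1 + [H⁺]/K2 + [H⁺]²/(K1K2)) = 1 / (1 + 10^+1.99 + 10^+0.51)
   = 1 / (1 + 97.724 + 3.2359) = 1/101.96 = 0.009808
[CO3²⁻] = α₂ × DIC = 0.009808 × 0.842 = 0.008258 mmol/kg = 8.258 μmol/kg
Ksp = 10^(−6.17) = 6.761×10^-7
Ω = [Ca²⁺][CO3²⁻]/Ksp = (7.33×10^-3)(8.258×10^-6) / 6.761×10^-7 = 0.0895

Ω = 0.0895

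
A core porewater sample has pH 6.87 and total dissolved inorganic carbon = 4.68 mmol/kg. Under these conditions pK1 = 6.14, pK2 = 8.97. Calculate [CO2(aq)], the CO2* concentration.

α₀ = 1 / (1 + K1/[H⁺] + K1K2/[H⁺]²) = 1 / (1 + 10^+0.73 + 10^-1.37)
   = 1 / (1 + 5.3703 + 0.042658) = 1/6.4130 = 0.1559
[CO2*] = α₀ × DIC = 0.1559 × 4.68 = 0.730 mmol/kg

[CO2*] = 0.730 mmol/kg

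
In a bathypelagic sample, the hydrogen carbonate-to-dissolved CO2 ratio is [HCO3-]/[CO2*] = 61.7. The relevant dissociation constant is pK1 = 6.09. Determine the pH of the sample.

pH = 7.88

From K1 = [H⁺][HCO3-]/[CO2*]:  pH = pK1 + log₁₀([HCO3-]/[CO2*])
log₁₀(61.7) = +1.790
pH = 6.09 + (+1.790) = 7.88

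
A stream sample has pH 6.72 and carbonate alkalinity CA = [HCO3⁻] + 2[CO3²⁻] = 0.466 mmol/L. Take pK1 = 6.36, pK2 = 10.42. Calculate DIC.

CA = [HCO3⁻] + 2[CO3²⁻] = (α₁ + 2α₂)·DIC
At pH 6.72: [H⁺]/K1 = 10^-0.36 = 0.43652, K2/[H⁺] = 10^-3.70 = 0.00019953
α₁ = 1/(1 + 0.43652 + 0.00019953) = 1/1.4367 = 0.6960; α₂ = α₁·K2/[H⁺] = 0.0001389
α₁ + 2α₂ = 0.6963
DIC = CA / (α₁ + 2α₂) = 0.466 / 0.6963 = 0.669 mmol/L

DIC = 0.669 mmol/L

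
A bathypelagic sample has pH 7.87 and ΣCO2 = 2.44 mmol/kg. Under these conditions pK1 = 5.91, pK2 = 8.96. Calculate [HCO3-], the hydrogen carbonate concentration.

α₁ = 1 / (1 + [H⁺]/K1 + K2/[H⁺]) = 1 / (1 + 10^-1.96 + 10^-1.09)
   = 1 / (1 + 0.010965 + 0.081283) = 1/1.0922 = 0.9155
[HCO3⁻] = α₁ × DIC = 0.9155 × 2.44 = 2.23 mmol/kg

[HCO3⁻] = 2.23 mmol/kg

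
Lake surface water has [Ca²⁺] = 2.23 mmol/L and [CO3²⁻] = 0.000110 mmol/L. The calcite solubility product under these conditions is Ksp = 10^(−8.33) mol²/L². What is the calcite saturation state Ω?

Ω = 0.0524

Ksp = 10^(−8.33) = 4.677×10^-9
Ω = [Ca²⁺][CO3²⁻]/Ksp = (2.23×10^-3)(0.000110×10^-3) / 4.677×10^-9 = 0.0524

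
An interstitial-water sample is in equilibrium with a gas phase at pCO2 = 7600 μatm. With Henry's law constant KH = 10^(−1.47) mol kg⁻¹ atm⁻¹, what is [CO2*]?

KH = 10^(−1.47) = 3.388×10^-2 mol kg⁻¹ atm⁻¹
[CO2*] = KH · pCO2 = 3.388×10^-2 × 7600×10^-6 atm = 2.58×10^-4 mol/kg

[CO2*] = 258 μmol/kg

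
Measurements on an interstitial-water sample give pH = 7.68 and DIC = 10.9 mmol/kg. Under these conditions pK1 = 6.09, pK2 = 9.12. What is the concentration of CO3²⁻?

[CO3²⁻] = 0.373 mmol/kg

α₂ = 1 / (1 + [H⁺]/K2 + [H⁺]²/(K1K2)) = 1 / (1 + 10^+1.44 + 10^-0.15)
   = 1 / (1 + 27.542 + 0.70795) = 1/29.250 = 0.03419
[CO3²⁻] = α₂ × DIC = 0.03419 × 10.9 = 0.373 mmol/kg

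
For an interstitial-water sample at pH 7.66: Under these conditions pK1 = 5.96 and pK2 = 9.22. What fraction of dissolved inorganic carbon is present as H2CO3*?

α₀ = 0.0190

α₀ = 1 / (1 + K1/[H⁺] + K1K2/[H⁺]²) = 1 / (1 + 10^+1.70 + 10^+0.14)
   = 1 / (1 + 50.119 + 1.3804) = 1/52.499 = 0.01905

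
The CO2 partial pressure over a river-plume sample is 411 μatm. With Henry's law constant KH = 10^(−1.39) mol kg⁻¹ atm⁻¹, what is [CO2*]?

KH = 10^(−1.39) = 4.074×10^-2 mol kg⁻¹ atm⁻¹
[CO2*] = KH · pCO2 = 4.074×10^-2 × 411×10^-6 atm = 1.67×10^-5 mol/kg

[CO2*] = 16.7 μmol/kg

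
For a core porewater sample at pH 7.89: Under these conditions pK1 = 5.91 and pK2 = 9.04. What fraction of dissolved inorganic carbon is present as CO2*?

α₀ = 0.00968

α₀ = 1 / (1 + K1/[H⁺] + K1K2/[H⁺]²) = 1 / (1 + 10^+1.98 + 10^+0.83)
   = 1 / (1 + 95.499 + 6.7608) = 1/103.26 = 0.009684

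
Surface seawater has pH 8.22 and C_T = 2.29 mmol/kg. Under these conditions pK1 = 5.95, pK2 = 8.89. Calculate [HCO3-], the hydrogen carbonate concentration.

α₁ = 1 / (1 + [H⁺]/K1 + K2/[H⁺]) = 1 / (1 + 10^-2.27 + 10^-0.67)
   = 1 / (1 + 0.0053703 + 0.21380) = 1/1.2192 = 0.8202
[HCO3⁻] = α₁ × DIC = 0.8202 × 2.29 = 1.88 mmol/kg

[HCO3⁻] = 1.88 mmol/kg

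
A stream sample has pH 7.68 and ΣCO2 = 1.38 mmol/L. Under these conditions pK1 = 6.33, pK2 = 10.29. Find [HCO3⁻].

α₁ = 1 / (1 + [H⁺]/K1 + K2/[H⁺]) = 1 / (1 + 10^-1.35 + 10^-2.61)
   = 1 / (1 + 0.044668 + 0.0024547) = 1/1.0471 = 0.9550
[HCO3⁻] = α₁ × DIC = 0.9550 × 1.38 = 1.32 mmol/L

[HCO3⁻] = 1.32 mmol/L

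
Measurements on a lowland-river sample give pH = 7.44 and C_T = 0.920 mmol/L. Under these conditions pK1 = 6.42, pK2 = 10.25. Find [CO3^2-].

α₂ = 1 / (1 + [H⁺]/K2 + [H⁺]²/(K1K2)) = 1 / (1 + 10^+2.81 + 10^+1.79)
   = 1 / (1 + 645.65 + 61.660) = 1/708.31 = 0.001412
[CO3²⁻] = α₂ × DIC = 0.001412 × 0.920 = 0.00130 mmol/L = 1.30 μmol/L

[CO3²⁻] = 1.30 μmol/L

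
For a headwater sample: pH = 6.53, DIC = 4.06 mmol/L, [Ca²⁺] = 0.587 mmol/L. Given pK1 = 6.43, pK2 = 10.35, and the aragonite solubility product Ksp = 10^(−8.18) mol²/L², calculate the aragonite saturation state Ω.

α₂ = 1 / (1 + [H⁺]/K2 + [H⁺]²/(K1K2)) = 1 / (1 + 10^+3.82 + 10^+3.72)
   = 1 / (1 + 6606.9 + 5248.1) = 1/1.1856×10^4 = 8.435×10^-5
[CO3²⁻] = α₂ × DIC = 8.435×10^-5 × 4.06 = 0.0003424 mmol/L = 0.3424 μmol/L
Ksp = 10^(−8.18) = 6.607×10^-9
Ω = [Ca²⁺][CO3²⁻]/Ksp = (0.587×10^-3)(3.424×10^-7) / 6.607×10^-9 = 0.0304

Ω = 0.0304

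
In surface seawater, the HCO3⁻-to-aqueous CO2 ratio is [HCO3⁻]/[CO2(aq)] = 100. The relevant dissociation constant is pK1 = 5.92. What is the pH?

From K1 = [H⁺][HCO3⁻]/[CO2(aq)]:  pH = pK1 + log₁₀([HCO3⁻]/[CO2(aq)])
log₁₀(100) = +2.000
pH = 5.92 + (+2.000) = 7.92

pH = 7.92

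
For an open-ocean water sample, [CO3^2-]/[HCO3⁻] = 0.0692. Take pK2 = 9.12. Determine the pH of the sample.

pH = 7.96

From K2 = [H⁺][CO3^2-]/[HCO3⁻]:  pH = pK2 + log₁₀([CO3^2-]/[HCO3⁻])
log₁₀(0.0692) = -1.160
pH = 9.12 + (-1.160) = 7.96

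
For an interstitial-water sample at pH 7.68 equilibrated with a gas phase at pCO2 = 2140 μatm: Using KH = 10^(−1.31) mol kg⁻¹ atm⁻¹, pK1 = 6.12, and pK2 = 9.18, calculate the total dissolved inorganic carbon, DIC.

DIC = 4.03 mmol/kg

[CO2*] = KH · pCO2 = 10^(−1.31) × 2140×10^-6 = 1.048×10^-4 mol/kg
α₀ = 1/(1 + K1/[H⁺] + K1K2/[H⁺]²) = 1/(1 + 10^+1.56 + 10^+0.06) = 0.02600
DIC = [CO2*]/α₀ = 1.048×10^-4 / 0.02600 = 4.03 mmol/kg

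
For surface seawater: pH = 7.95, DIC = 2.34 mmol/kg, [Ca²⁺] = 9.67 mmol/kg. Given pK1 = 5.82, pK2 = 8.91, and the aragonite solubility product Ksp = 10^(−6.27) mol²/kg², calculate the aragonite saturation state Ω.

Ω = 4.14

α₂ = 1 / (1 + [H⁺]/K2 + [H⁺]²/(K1K2)) = 1 / (1 + 10^+0.96 + 10^-1.17)
   = 1 / (1 + 9.1201 + 0.067608) = 1/10.188 = 0.09816
[CO3²⁻] = α₂ × DIC = 0.09816 × 2.34 = 0.2297 mmol/kg
Ksp = 10^(−6.27) = 5.370×10^-7
Ω = [Ca²⁺][CO3²⁻]/Ksp = (9.67×10^-3)(2.297×10^-4) / 5.370×10^-7 = 4.14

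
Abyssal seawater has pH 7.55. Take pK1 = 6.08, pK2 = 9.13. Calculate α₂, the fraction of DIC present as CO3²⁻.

α₂ = 0.0248

α₂ = 1 / (1 + [H⁺]/K2 + [H⁺]²/(K1K2)) = 1 / (1 + 10^+1.58 + 10^+0.11)
   = 1 / (1 + 38.019 + 1.2882) = 1/40.307 = 0.02481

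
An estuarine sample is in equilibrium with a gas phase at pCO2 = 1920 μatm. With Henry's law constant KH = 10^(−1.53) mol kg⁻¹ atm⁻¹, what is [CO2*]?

KH = 10^(−1.53) = 2.951×10^-2 mol kg⁻¹ atm⁻¹
[CO2*] = KH · pCO2 = 2.951×10^-2 × 1920×10^-6 atm = 5.67×10^-5 mol/kg

[CO2*] = 56.7 μmol/kg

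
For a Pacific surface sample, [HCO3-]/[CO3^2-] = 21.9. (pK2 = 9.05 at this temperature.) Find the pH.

pH = 7.71

From K2 = [H⁺][CO3^2-]/[HCO3-]:  pH = pK2 − log₁₀([HCO3-]/[CO3^2-])
log₁₀(21.9) = +1.340
pH = 9.05 − (+1.340) = 7.71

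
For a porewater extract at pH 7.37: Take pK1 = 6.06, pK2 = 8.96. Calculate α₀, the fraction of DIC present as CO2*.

α₀ = 1 / (1 + K1/[H⁺] + K1K2/[H⁺]²) = 1 / (1 + 10^+1.31 + 10^-0.28)
   = 1 / (1 + 20.417 + 0.52481) = 1/21.942 = 0.04557

α₀ = 0.0456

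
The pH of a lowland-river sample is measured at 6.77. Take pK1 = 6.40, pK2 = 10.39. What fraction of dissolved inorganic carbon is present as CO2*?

α₀ = 0.299

α₀ = 1 / (1 + K1/[H⁺] + K1K2/[H⁺]²) = 1 / (1 + 10^+0.37 + 10^-3.25)
   = 1 / (1 + 2.3442 + 0.00056234) = 1/3.3448 = 0.2990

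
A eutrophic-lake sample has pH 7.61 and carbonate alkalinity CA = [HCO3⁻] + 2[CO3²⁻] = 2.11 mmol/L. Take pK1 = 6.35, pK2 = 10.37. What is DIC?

DIC = 2.22 mmol/L

CA = [HCO3⁻] + 2[CO3²⁻] = (α₁ + 2α₂)·DIC
At pH 7.61: [H⁺]/K1 = 10^-1.26 = 0.054954, K2/[H⁺] = 10^-2.76 = 0.0017378
α₁ = 1/(1 + 0.054954 + 0.0017378) = 1/1.0567 = 0.9463; α₂ = α₁·K2/[H⁺] = 0.001645
α₁ + 2α₂ = 0.9496
DIC = CA / (α₁ + 2α₂) = 2.11 / 0.9496 = 2.22 mmol/L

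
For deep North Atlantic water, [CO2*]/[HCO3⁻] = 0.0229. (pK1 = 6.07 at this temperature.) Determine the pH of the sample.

From K1 = [H⁺][HCO3⁻]/[CO2*]:  pH = pK1 − log₁₀([CO2*]/[HCO3⁻])
log₁₀(0.0229) = -1.640
pH = 6.07 − (-1.640) = 7.71

pH = 7.71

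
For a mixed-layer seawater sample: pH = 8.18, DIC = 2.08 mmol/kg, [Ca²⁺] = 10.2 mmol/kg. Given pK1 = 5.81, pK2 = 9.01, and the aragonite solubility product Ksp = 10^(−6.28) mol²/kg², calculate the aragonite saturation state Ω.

Ω = 5.19

α₂ = 1 / (1 + [H⁺]/K2 + [H⁺]²/(K1K2)) = 1 / (1 + 10^+0.83 + 10^-1.54)
   = 1 / (1 + 6.7608 + 0.028840) = 1/7.7897 = 0.1284
[CO3²⁻] = α₂ × DIC = 0.1284 × 2.08 = 0.2670 mmol/kg
Ksp = 10^(−6.28) = 5.248×10^-7
Ω = [Ca²⁺][CO3²⁻]/Ksp = (10.2×10^-3)(2.670×10^-4) / 5.248×10^-7 = 5.19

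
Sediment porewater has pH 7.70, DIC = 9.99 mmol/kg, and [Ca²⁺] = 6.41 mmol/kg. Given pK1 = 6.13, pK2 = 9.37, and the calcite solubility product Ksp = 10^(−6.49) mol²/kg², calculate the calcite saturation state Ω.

Ω = 4.04

α₂ = 1 / (1 + [H⁺]/K2 + [H⁺]²/(K1K2)) = 1 / (1 + 10^+1.67 + 10^+0.10)
   = 1 / (1 + 46.774 + 1.2589) = 1/49.032 = 0.02039
[CO3²⁻] = α₂ × DIC = 0.02039 × 9.99 = 0.2037 mmol/kg
Ksp = 10^(−6.49) = 3.236×10^-7
Ω = [Ca²⁺][CO3²⁻]/Ksp = (6.41×10^-3)(2.037×10^-4) / 3.236×10^-7 = 4.04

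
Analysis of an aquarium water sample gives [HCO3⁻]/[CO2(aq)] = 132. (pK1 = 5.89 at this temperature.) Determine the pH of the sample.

From K1 = [H⁺][HCO3⁻]/[CO2(aq)]:  pH = pK1 + log₁₀([HCO3⁻]/[CO2(aq)])
log₁₀(132) = +2.121
pH = 5.89 + (+2.121) = 8.01

pH = 8.01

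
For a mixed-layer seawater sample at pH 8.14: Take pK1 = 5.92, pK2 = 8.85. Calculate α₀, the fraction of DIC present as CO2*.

α₀ = 0.00502

α₀ = 1 / (1 + K1/[H⁺] + K1K2/[H⁺]²) = 1 / (1 + 10^+2.22 + 10^+1.51)
   = 1 / (1 + 165.96 + 32.359) = 1/199.32 = 0.005017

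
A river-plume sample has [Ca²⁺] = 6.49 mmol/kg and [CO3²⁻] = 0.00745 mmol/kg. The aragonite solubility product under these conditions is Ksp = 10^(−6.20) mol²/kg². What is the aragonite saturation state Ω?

Ksp = 10^(−6.20) = 6.310×10^-7
Ω = [Ca²⁺][CO3²⁻]/Ksp = (6.49×10^-3)(0.00745×10^-3) / 6.310×10^-7 = 0.0766

Ω = 0.0766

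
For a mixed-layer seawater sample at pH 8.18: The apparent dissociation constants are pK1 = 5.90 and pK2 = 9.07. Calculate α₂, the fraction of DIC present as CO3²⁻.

α₂ = 1 / (1 + [H⁺]/K2 + [H⁺]²/(K1K2)) = 1 / (1 + 10^+0.89 + 10^-1.39)
   = 1 / (1 + 7.7625 + 0.040738) = 1/8.8032 = 0.1136

α₂ = 0.114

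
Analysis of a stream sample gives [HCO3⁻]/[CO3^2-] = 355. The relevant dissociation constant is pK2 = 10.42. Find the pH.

pH = 7.87

From K2 = [H⁺][CO3^2-]/[HCO3⁻]:  pH = pK2 − log₁₀([HCO3⁻]/[CO3^2-])
log₁₀(355) = +2.550
pH = 10.42 − (+2.550) = 7.87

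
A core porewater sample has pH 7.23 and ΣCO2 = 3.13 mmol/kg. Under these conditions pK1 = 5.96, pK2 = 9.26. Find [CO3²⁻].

[CO3²⁻] = 0.0275 mmol/kg

α₂ = 1 / (1 + [H⁺]/K2 + [H⁺]²/(K1K2)) = 1 / (1 + 10^+2.03 + 10^+0.76)
   = 1 / (1 + 107.15 + 5.7544) = 1/113.91 = 0.008779
[CO3²⁻] = α₂ × DIC = 0.008779 × 3.13 = 0.0275 mmol/kg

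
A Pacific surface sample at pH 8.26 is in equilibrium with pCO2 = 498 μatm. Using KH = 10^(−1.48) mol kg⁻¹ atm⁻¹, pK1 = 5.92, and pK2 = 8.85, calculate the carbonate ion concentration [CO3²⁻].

[CO3²⁻] = 0.927 mmol/kg

[CO2*] = KH · pCO2 = 10^(−1.48) × 498×10^-6 = 1.649×10^-5 mol/kg
α₀ = 1/(1 + K1/[H⁺] + K1K2/[H⁺]²) = 1/(1 + 10^+2.34 + 10^+1.75) = 0.003623
DIC = [CO2*]/α₀ = 1.649×10^-5 / 0.003623 = 4.552 mmol/kg
[CO3²⁻] = α₂·DIC; α₂ = 0.2037, so [CO3²⁻] = 0.2037 × 4.552 = 0.927 mmol/kg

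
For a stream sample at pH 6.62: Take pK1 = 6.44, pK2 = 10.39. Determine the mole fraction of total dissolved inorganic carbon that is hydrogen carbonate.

α₁ = 0.602

α₁ = 1 / (1 + [H⁺]/K1 + K2/[H⁺]) = 1 / (1 + 10^-0.18 + 10^-3.77)
   = 1 / (1 + 0.66069 + 0.00016982) = 1/1.6609 = 0.6021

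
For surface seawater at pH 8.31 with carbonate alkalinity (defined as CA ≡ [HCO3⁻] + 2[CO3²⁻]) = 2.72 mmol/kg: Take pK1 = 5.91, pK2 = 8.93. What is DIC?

CA = [HCO3⁻] + 2[CO3²⁻] = (α₁ + 2α₂)·DIC
At pH 8.31: [H⁺]/K1 = 10^-2.40 = 0.0039811, K2/[H⁺] = 10^-0.62 = 0.23988
α₁ = 1/(1 + 0.0039811 + 0.23988) = 1/1.2439 = 0.8039; α₂ = α₁·K2/[H⁺] = 0.1929
α₁ + 2α₂ = 1.1897
DIC = CA / (α₁ + 2α₂) = 2.72 / 1.1897 = 2.29 mmol/kg

DIC = 2.29 mmol/kg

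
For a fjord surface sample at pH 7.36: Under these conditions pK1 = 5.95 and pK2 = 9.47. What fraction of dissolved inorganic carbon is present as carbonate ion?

α₂ = 1 / (1 + [H⁺]/K2 + [H⁺]²/(K1K2)) = 1 / (1 + 10^+2.11 + 10^+0.70)
   = 1 / (1 + 128.82 + 5.0119) = 1/134.84 = 0.007416

α₂ = 0.00742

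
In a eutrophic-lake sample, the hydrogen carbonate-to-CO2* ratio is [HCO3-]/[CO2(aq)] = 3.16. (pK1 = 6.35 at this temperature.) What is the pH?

pH = 6.85

From K1 = [H⁺][HCO3-]/[CO2(aq)]:  pH = pK1 + log₁₀([HCO3-]/[CO2(aq)])
log₁₀(3.16) = +0.500
pH = 6.35 + (+0.500) = 6.85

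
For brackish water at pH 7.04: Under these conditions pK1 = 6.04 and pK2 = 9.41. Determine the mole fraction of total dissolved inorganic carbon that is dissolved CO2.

α₀ = 0.0906

α₀ = 1 / (1 + K1/[H⁺] + K1K2/[H⁺]²) = 1 / (1 + 10^+1.00 + 10^-1.37)
   = 1 / (1 + 10.000 + 0.042658) = 1/11.043 = 0.09056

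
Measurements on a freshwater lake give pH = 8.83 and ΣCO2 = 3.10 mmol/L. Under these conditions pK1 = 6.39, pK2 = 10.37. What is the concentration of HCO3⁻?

α₁ = 1 / (1 + [H⁺]/K1 + K2/[H⁺]) = 1 / (1 + 10^-2.44 + 10^-1.54)
   = 1 / (1 + 0.0036308 + 0.028840) = 1/1.0325 = 0.9686
[HCO3⁻] = α₁ × DIC = 0.9686 × 3.10 = 3.00 mmol/L

[HCO3⁻] = 3.00 mmol/L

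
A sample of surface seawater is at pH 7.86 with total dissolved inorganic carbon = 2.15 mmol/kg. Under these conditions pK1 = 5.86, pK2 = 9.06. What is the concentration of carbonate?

[CO3²⁻] = 0.126 mmol/kg

α₂ = 1 / (1 + [H⁺]/K2 + [H⁺]²/(K1K2)) = 1 / (1 + 10^+1.20 + 10^-0.80)
   = 1 / (1 + 15.849 + 0.15849) = 1/17.007 = 0.05880
[CO3²⁻] = α₂ × DIC = 0.05880 × 2.15 = 0.126 mmol/kg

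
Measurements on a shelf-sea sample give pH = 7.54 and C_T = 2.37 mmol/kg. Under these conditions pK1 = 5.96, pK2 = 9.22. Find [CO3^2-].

[CO3²⁻] = 0.0473 mmol/kg

α₂ = 1 / (1 + [H⁺]/K2 + [H⁺]²/(K1K2)) = 1 / (1 + 10^+1.68 + 10^+0.10)
   = 1 / (1 + 47.863 + 1.2589) = 1/50.122 = 0.01995
[CO3²⁻] = α₂ × DIC = 0.01995 × 2.37 = 0.0473 mmol/kg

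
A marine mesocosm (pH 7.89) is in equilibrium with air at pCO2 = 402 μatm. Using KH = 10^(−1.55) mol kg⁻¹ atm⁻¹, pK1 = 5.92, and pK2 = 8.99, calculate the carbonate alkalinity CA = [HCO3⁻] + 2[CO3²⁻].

[CO2*] = KH · pCO2 = 10^(−1.55) × 402×10^-6 = 1.133×10^-5 mol/kg
α₀ = 1/(1 + K1/[H⁺] + K1K2/[H⁺]²) = 1/(1 + 10^+1.97 + 10^+0.87) = 0.009829
DIC = [CO2*]/α₀ = 1.133×10^-5 / 0.009829 = 1.153 mmol/kg
CA = (α₁ + 2α₂)·DIC = (0.9173 + 2×0.07286) × 1.153 = 1.23 mmol/kg

CA = 1.23 mmol/kg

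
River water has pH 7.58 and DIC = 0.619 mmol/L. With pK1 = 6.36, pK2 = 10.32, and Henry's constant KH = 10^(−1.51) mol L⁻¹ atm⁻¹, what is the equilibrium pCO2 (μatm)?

α₀ = 1 / (1 + K1/[H⁺] + K1K2/[H⁺]²) = 1 / (1 + 10^+1.22 + 10^-1.52)
   = 1 / (1 + 16.596 + 0.030200) = 1/17.626 = 0.05673
[CO2*] = α₀ × DIC = 0.05673 × 0.619 = 0.03512 mmol/L
pCO2 = [CO2*]/KH = 3.512×10^-5 / 3.090×10^-2 = 1140 μatm

pCO2 = 1140 μatm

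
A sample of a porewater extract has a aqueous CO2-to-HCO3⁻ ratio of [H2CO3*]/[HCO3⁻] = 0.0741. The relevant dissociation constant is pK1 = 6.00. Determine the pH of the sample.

From K1 = [H⁺][HCO3⁻]/[H2CO3*]:  pH = pK1 − log₁₀([H2CO3*]/[HCO3⁻])
log₁₀(0.0741) = -1.130
pH = 6.00 − (-1.130) = 7.13

pH = 7.13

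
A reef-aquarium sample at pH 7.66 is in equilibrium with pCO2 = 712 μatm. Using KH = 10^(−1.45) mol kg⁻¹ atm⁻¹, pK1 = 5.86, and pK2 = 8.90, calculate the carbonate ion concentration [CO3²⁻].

[CO3²⁻] = 0.0917 mmol/kg

[CO2*] = KH · pCO2 = 10^(−1.45) × 712×10^-6 = 2.526×10^-5 mol/kg
α₀ = 1/(1 + K1/[H⁺] + K1K2/[H⁺]²) = 1/(1 + 10^+1.80 + 10^+0.56) = 0.01477
DIC = [CO2*]/α₀ = 2.526×10^-5 / 0.01477 = 1.711 mmol/kg
[CO3²⁻] = α₂·DIC; α₂ = 0.05361, so [CO3²⁻] = 0.05361 × 1.711 = 0.0917 mmol/kg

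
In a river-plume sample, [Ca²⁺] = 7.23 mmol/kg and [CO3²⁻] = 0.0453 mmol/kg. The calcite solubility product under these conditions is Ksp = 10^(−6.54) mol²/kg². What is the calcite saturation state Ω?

Ksp = 10^(−6.54) = 2.884×10^-7
Ω = [Ca²⁺][CO3²⁻]/Ksp = (7.23×10^-3)(0.0453×10^-3) / 2.884×10^-7 = 1.14

Ω = 1.14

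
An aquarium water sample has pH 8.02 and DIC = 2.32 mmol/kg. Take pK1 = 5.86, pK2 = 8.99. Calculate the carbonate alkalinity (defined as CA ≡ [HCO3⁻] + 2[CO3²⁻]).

CA = 2.53 mmol/kg

CA = [HCO3⁻] + 2[CO3²⁻] = (α₁ + 2α₂)·DIC
At pH 8.02: [H⁺]/K1 = 10^-2.16 = 0.0069183, K2/[H⁺] = 10^-0.97 = 0.10715
α₁ = 1/(1 + 0.0069183 + 0.10715) = 1/1.1141 = 0.8976; α₂ = α₁·K2/[H⁺] = 0.09618
α₁ + 2α₂ = 1.0900
CA = 1.0900 × 2.32 = 2.53 mmol/kg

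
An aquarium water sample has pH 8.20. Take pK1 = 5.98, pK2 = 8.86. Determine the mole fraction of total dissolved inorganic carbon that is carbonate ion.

α₂ = 1 / (1 + [H⁺]/K2 + [H⁺]²/(K1K2)) = 1 / (1 + 10^+0.66 + 10^-1.56)
   = 1 / (1 + 4.5709 + 0.027542) = 1/5.5984 = 0.1786

α₂ = 0.179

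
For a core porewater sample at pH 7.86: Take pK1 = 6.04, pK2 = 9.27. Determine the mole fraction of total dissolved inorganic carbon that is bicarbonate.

α₁ = 0.949

α₁ = 1 / (1 + [H⁺]/K1 + K2/[H⁺]) = 1 / (1 + 10^-1.82 + 10^-1.41)
   = 1 / (1 + 0.015136 + 0.038905) = 1/1.0540 = 0.9487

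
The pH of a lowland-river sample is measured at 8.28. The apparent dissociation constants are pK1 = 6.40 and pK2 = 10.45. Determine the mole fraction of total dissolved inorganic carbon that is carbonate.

α₂ = 1 / (1 + [H⁺]/K2 + [H⁺]²/(K1K2)) = 1 / (1 + 10^+2.17 + 10^+0.29)
   = 1 / (1 + 147.91 + 1.9498) = 1/150.86 = 0.006629

α₂ = 0.00663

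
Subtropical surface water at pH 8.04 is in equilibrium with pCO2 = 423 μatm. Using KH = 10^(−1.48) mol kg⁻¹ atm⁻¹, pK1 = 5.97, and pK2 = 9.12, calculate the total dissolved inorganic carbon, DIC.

[CO2*] = KH · pCO2 = 10^(−1.48) × 423×10^-6 = 1.401×10^-5 mol/kg
α₀ = 1/(1 + K1/[H⁺] + K1K2/[H⁺]²) = 1/(1 + 10^+2.07 + 10^+0.99) = 0.007797
DIC = [CO2*]/α₀ = 1.401×10^-5 / 0.007797 = 1.80 mmol/kg

DIC = 1.80 mmol/kg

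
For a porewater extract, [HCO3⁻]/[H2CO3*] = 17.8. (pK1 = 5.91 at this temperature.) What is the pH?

pH = 7.16

From K1 = [H⁺][HCO3⁻]/[H2CO3*]:  pH = pK1 + log₁₀([HCO3⁻]/[H2CO3*])
log₁₀(17.8) = +1.250
pH = 5.91 + (+1.250) = 7.16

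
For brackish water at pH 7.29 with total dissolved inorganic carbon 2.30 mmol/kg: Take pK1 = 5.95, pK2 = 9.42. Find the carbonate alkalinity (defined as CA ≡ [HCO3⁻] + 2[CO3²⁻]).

CA = [HCO3⁻] + 2[CO3²⁻] = (α₁ + 2α₂)·DIC
At pH 7.29: [H⁺]/K1 = 10^-1.34 = 0.045709, K2/[H⁺] = 10^-2.13 = 0.0074131
α₁ = 1/(1 + 0.045709 + 0.0074131) = 1/1.0531 = 0.9496; α₂ = α₁·K2/[H⁺] = 0.007039
α₁ + 2α₂ = 0.9636
CA = 0.9636 × 2.30 = 2.22 mmol/kg

CA = 2.22 mmol/kg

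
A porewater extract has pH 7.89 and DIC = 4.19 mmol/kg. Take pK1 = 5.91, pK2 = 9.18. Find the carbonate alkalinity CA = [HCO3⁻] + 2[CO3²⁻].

CA = 4.35 mmol/kg

CA = [HCO3⁻] + 2[CO3²⁻] = (α₁ + 2α₂)·DIC
At pH 7.89: [H⁺]/K1 = 10^-1.98 = 0.010471, K2/[H⁺] = 10^-1.29 = 0.051286
α₁ = 1/(1 + 0.010471 + 0.051286) = 1/1.0618 = 0.9418; α₂ = α₁·K2/[H⁺] = 0.04830
α₁ + 2α₂ = 1.0384
CA = 1.0384 × 4.19 = 4.35 mmol/kg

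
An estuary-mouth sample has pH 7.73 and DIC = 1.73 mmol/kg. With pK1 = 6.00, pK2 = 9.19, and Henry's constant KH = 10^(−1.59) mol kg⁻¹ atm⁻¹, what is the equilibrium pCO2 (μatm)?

pCO2 = 1190 μatm

α₀ = 1 / (1 + K1/[H⁺] + K1K2/[H⁺]²) = 1 / (1 + 10^+1.73 + 10^+0.27)
   = 1 / (1 + 53.703 + 1.8621) = 1/56.565 = 0.01768
[CO2*] = α₀ × DIC = 0.01768 × 1.73 = 0.03058 mmol/kg
pCO2 = [CO2*]/KH = 3.058×10^-5 / 2.570×10^-2 = 1190 μatm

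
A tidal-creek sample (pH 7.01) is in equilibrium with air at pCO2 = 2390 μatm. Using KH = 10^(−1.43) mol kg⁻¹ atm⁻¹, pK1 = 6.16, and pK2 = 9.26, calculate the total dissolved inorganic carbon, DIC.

[CO2*] = KH · pCO2 = 10^(−1.43) × 2390×10^-6 = 8.880×10^-5 mol/kg
α₀ = 1/(1 + K1/[H⁺] + K1K2/[H⁺]²) = 1/(1 + 10^+0.85 + 10^-1.40) = 0.1232
DIC = [CO2*]/α₀ = 8.880×10^-5 / 0.1232 = 0.721 mmol/kg

DIC = 0.721 mmol/kg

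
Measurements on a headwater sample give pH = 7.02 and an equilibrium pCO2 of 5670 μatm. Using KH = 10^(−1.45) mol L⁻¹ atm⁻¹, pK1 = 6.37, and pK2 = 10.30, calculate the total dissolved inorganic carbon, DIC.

[CO2*] = KH · pCO2 = 10^(−1.45) × 5670×10^-6 = 2.012×10^-4 mol/L
α₀ = 1/(1 + K1/[H⁺] + K1K2/[H⁺]²) = 1/(1 + 10^+0.65 + 10^-2.63) = 0.1828
DIC = [CO2*]/α₀ = 2.012×10^-4 / 0.1828 = 1.10 mmol/L

DIC = 1.10 mmol/L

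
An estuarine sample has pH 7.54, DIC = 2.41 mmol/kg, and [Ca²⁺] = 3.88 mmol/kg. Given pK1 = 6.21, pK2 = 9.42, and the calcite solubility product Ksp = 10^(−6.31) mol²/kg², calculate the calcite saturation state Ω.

Ω = 0.237

α₂ = 1 / (1 + [H⁺]/K2 + [H⁺]²/(K1K2)) = 1 / (1 + 10^+1.88 + 10^+0.55)
   = 1 / (1 + 75.858 + 3.5481) = 1/80.406 = 0.01244
[CO3²⁻] = α₂ × DIC = 0.01244 × 2.41 = 0.02997 mmol/kg
Ksp = 10^(−6.31) = 4.898×10^-7
Ω = [Ca²⁺][CO3²⁻]/Ksp = (3.88×10^-3)(2.997×10^-5) / 4.898×10^-7 = 0.237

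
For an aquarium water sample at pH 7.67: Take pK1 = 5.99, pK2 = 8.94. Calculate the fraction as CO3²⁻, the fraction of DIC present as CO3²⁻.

α₂ = 1 / (1 + [H⁺]/K2 + [H⁺]²/(K1K2)) = 1 / (1 + 10^+1.27 + 10^-0.41)
   = 1 / (1 + 18.621 + 0.38905) = 1/20.010 = 0.04998

α₂ = 0.0500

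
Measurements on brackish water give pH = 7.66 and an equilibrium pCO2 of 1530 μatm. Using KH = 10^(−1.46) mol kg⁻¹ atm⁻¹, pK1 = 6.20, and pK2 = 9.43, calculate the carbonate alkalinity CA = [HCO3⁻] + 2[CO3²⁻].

[CO2*] = KH · pCO2 = 10^(−1.46) × 1530×10^-6 = 5.305×10^-5 mol/kg
α₀ = 1/(1 + K1/[H⁺] + K1K2/[H⁺]²) = 1/(1 + 10^+1.46 + 10^-0.31) = 0.03297
DIC = [CO2*]/α₀ = 5.305×10^-5 / 0.03297 = 1.609 mmol/kg
CA = (α₁ + 2α₂)·DIC = (0.9509 + 2×0.01615) × 1.609 = 1.58 mmol/kg

CA = 1.58 mmol/kg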